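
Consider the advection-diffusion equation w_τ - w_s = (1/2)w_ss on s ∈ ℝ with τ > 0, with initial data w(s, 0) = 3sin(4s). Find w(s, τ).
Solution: Change to a moving frame: let η = s + τ, σ = τ and write w(s,τ) = u(η,σ).
By the chain rule w_τ = u_σ + u_η, w_s = u_η, w_ss = u_ηη.
Then w_τ - w_s = u_σ: the advection term cancels and the PDE becomes the heat equation u_σ = (1/2)u_ηη on η ∈ ℝ.
Initial data: u(η,0) = w(η,0) = 3sin(4η).
On η ∈ ℝ each mode satisfies (sin(nη))″ = -n² sin(nη), so exp(-n²σ/2) sin(nη) solves the heat equation; by superposition u(η,σ) = Σ c_n exp(-n²σ/2) sin(nη).
Reading off the coefficients: c_4=3, so u(η,σ) = 3exp(-8σ)sin(4η).
Substituting back η = s + τ, σ = τ: w(s,τ) = u(s + τ, τ).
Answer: w(s, τ) = 3exp(-8τ)sin(4s + 4τ)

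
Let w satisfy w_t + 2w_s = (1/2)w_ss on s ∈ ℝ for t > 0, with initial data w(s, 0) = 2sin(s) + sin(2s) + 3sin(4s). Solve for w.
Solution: Moving frame: η = s - 2t, σ = t, w = u(η,σ), so w_t = u_σ - 2u_η and w_ss = u_ηη.
Hence w_t + 2w_s = u_σ and the PDE becomes the heat equation u_σ = (1/2)u_ηη on η ∈ ℝ.
Initial data: u(η,0) = w(η,0) = 2sin(η) + sin(2η) + 3sin(4η). Each mode sin(nη) decays as exp(-n²σ/2) on ℝ, so u(η,σ) = Σ c_n exp(-n²σ/2) sin(nη) with c_1=2, c_2=1, c_4=3: u(η,σ) = exp(-2σ)sin(2η) + 3exp(-8σ)sin(4η) + 2exp(-σ/2)sin(η).
Substituting back: w(s,t) = u(s - 2t, t).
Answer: w(s, t) = exp(-2t)sin(2s - 4t) + 3exp(-8t)sin(4s - 8t) + 2exp(-t/2)sin(s - 2t)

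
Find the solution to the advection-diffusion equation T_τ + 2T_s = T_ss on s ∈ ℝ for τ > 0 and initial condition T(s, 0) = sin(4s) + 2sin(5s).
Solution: Moving frame: η = s - 2τ, σ = τ, T = u(η,σ), so T_τ = u_σ - 2u_η and T_ss = u_ηη.
Hence T_τ + 2T_s = u_σ and the PDE becomes the heat equation u_σ = u_ηη on η ∈ ℝ.
Initial data: u(η,0) = T(η,0) = sin(4η) + 2sin(5η). Each mode sin(nη) decays as exp(-n²σ) on ℝ, so u(η,σ) = Σ c_n exp(-n²σ) sin(nη) with c_4=1, c_5=2: u(η,σ) = exp(-16σ)sin(4η) + 2exp(-25σ)sin(5η).
Substituting back: T(s,τ) = u(s - 2τ, τ).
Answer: T(s, τ) = exp(-16τ)sin(4s - 8τ) + 2exp(-25τ)sin(5s - 10τ)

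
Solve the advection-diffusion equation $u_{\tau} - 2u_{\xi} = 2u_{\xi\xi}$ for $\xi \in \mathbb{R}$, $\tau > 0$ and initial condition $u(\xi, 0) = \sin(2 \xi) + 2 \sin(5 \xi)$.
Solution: Change to a moving frame: let $\eta = \xi + 2\tau$, $\sigma = \tau$ and write $u(\xi,\tau) = w(\eta,\sigma)$.
By the chain rule $u_{\tau} = w_{\sigma} + 2w_{\eta}$, $u_{\xi} = w_{\eta}$, $u_{\xi\xi} = w_{\eta\eta}$.
Then $u_{\tau} - 2u_{\xi} = w_{\sigma}$: the advection term cancels and the PDE becomes the heat equation $w_{\sigma} = 2w_{\eta\eta}$ on $\eta \in \mathbb{R}$.
Initial data: $w(\eta,0) = u(\eta,0) = \sin(2 \eta) + 2 \sin(5 \eta)$.
On $\eta \in \mathbb{R}$ each mode satisfies $(\sin(n\eta))'' = -n^2 \sin(n\eta)$, so $e^{-2n^2\sigma} \sin(n\eta)$ solves the heat equation; by superposition $w(\eta,\sigma) = \sum c_n e^{-2n^2\sigma} \sin(n\eta)$.
Reading off the coefficients: $c_2=1, c_5=2$, so $w(\eta,\sigma) = e^{-8 \sigma} \sin(2 \eta) + 2 e^{-50 \sigma} \sin(5 \eta)$.
Substituting back $\eta = \xi + 2\tau$, $\sigma = \tau$: $u(\xi,\tau) = w(\xi + 2\tau, \tau)$.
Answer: $u(\xi, \tau) = e^{-8 \tau} \sin(4 \tau + 2 \xi) + 2 e^{-50 \tau} \sin(10 \tau + 5 \xi)$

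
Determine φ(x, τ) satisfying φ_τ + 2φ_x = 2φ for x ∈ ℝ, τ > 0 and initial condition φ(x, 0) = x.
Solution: Substitute φ = exp(2τ)u, i.e. u = exp(-2τ)φ.
By the product rule, φ_τ = exp(2τ)(u_τ + 2u), φ_x = exp(2τ)u_x.
Substituting into the PDE and dividing by exp(2τ): u_τ + 2u + 2u_x = 2u.
The lower-order terms cancel, leaving the standard advection equation u_τ + 2u_x = 0.
Initial data for u: u(x,0) = φ(x,0) = x.
Solve for u:
  By method of characteristics (waves move right with speed 2):
  Along characteristics x - 2τ = const, u is constant, so u(x,τ) = f(x - 2τ) with f = u(·, 0).
Hence u(x,τ) = x - 2τ.
Transform back: φ(x,τ) = exp(2τ)u(x,τ).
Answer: φ(x, τ) = xexp(2τ) - 2τexp(2τ)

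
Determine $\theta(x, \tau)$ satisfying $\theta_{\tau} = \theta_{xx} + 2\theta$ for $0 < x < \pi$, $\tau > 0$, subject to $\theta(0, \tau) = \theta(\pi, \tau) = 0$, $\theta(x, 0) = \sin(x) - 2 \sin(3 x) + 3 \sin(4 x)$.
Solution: Substitute $\theta = e^{2\tau}u$.
Then $\theta_{\tau} = e^{2\tau}(u_{\tau} + 2u)$, $\theta_{xx} = e^{2\tau}u_{xx}$; substituting and dividing by $e^{2\tau}$, the lower-order terms cancel: $u_{\tau} = u_{xx}$ (standard heat equation).
Data for $u$: $u(x,0) = \theta(x,0) = \sin(x) - 2 \sin(3 x) + 3 \sin(4 x)$. The boundary conditions carry over: $u(0,\tau) = u(\pi,\tau) = 0$.
Separating variables: $u = \sum c_n e^{-n^2\tau} \sin(nx)$. From $u(x,0) = \sin(x) - 2 \sin(3 x) + 3 \sin(4 x)$: $c_1=1, c_3=-2, c_4=3$.
So $u(x,\tau) = e^{-\tau} \sin(x) - 2 e^{-9 \tau} \sin(3 x) + 3 e^{-16 \tau} \sin(4 x)$, and $\theta(x,\tau) = e^{2\tau}u(x,\tau)$.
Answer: $\theta(x, \tau) = e^{\tau} \sin(x) - 2 e^{-7 \tau} \sin(3 x) + 3 e^{-14 \tau} \sin(4 x)$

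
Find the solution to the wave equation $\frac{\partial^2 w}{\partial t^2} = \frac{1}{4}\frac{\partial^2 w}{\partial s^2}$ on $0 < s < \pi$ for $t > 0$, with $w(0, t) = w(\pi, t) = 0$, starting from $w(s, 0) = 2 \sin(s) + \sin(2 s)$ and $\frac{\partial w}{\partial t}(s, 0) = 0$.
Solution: Separating variables: $w = \sum [A_n \cos(\omega_n t) + B_n \sin(\omega_n t)] \sin(ns)$, $\omega_n = n/2$. From ICs: $A_1=2, A_2=1$.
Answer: $w(s, t) = 2 \sin(s) \cos(t/2) + \sin(2 s) \cos(t)$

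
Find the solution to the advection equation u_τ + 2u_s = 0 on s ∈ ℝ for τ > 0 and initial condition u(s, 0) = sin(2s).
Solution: By characteristics (ds/dτ = 2), u(s,τ) = f(s - 2τ) with f = u(·, 0).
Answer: u(s, τ) = sin(2s - 4τ)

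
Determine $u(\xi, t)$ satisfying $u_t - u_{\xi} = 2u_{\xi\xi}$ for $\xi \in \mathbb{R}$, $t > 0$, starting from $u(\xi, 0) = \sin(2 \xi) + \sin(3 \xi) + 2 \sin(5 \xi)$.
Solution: Change to a moving frame: let $\eta = \xi + t$, $\sigma = t$ and write $u(\xi,t) = w(\eta,\sigma)$.
By the chain rule $u_t = w_{\sigma} + w_{\eta}$, $u_{\xi} = w_{\eta}$, $u_{\xi\xi} = w_{\eta\eta}$.
Then $u_t - u_{\xi} = w_{\sigma}$: the advection term cancels and the PDE becomes the heat equation $w_{\sigma} = 2w_{\eta\eta}$ on $\eta \in \mathbb{R}$.
Initial data: $w(\eta,0) = u(\eta,0) = \sin(2 \eta) + \sin(3 \eta) + 2 \sin(5 \eta)$.
On $\eta \in \mathbb{R}$ each mode satisfies $(\sin(n\eta))'' = -n^2 \sin(n\eta)$, so $e^{-2n^2\sigma} \sin(n\eta)$ solves the heat equation; by superposition $w(\eta,\sigma) = \sum c_n e^{-2n^2\sigma} \sin(n\eta)$.
Reading off the coefficients: $c_2=1, c_3=1, c_5=2$, so $w(\eta,\sigma) = e^{-8 \sigma} \sin(2 \eta) + e^{-18 \sigma} \sin(3 \eta) + 2 e^{-50 \sigma} \sin(5 \eta)$.
Substituting back $\eta = \xi + t$, $\sigma = t$: $u(\xi,t) = w(\xi + t, t)$.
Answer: $u(\xi, t) = e^{-8 t} \sin(2 \xi + 2 t) + e^{-18 t} \sin(3 \xi + 3 t) + 2 e^{-50 t} \sin(5 \xi + 5 t)$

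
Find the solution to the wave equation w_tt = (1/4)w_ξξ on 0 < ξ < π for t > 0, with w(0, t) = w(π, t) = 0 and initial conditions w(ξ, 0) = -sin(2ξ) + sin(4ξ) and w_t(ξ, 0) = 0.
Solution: Using separation of variables w = X(ξ)T(t):
Eigenfunctions: sin(nξ), n = 1, 2, 3, ...
General solution: w(ξ, t) = Σ [A_n cos(n t/2) + B_n sin(n t/2)] sin(nξ)
From w(ξ,0) = -sin(2ξ) + sin(4ξ): A_2=-1, A_4=1. From w_t(ξ,0) = 0: all B_n = 0.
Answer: w(ξ, t) = -sin(2ξ)cos(t) + sin(4ξ)cos(2t)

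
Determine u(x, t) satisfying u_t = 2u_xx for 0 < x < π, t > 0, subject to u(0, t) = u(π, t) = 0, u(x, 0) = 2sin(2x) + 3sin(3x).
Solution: Using separation of variables u = X(x)T(t):
Eigenfunctions: sin(nx), n = 1, 2, 3, ...
General solution: u(x, t) = Σ c_n sin(nx) exp(-2n² t)
Matching u(x,0) = 2sin(2x) + 3sin(3x) term by term: c_2=2, c_3=3.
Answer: u(x, t) = 2exp(-8t)sin(2x) + 3exp(-18t)sin(3x)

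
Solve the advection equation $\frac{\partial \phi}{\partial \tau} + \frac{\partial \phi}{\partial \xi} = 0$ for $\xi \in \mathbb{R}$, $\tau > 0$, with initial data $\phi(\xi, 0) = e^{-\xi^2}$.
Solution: By method of characteristics (waves move right with speed 1):
Along characteristics $\xi - \tau =$ const, $\phi$ is constant, so $\phi(\xi,\tau) = f(\xi - \tau)$ with $f = \phi( \cdot , 0)$.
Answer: $\phi(\xi, \tau) = e^{-(-\tau + \xi)^2}$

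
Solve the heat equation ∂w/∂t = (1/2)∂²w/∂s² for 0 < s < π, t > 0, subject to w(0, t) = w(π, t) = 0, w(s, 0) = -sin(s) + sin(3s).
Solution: Using separation of variables w = X(s)T(t):
Eigenfunctions: sin(ns), n = 1, 2, 3, ...
General solution: w(s, t) = Σ c_n sin(ns) exp(-n² t/2)
Matching w(s,0) = -sin(s) + sin(3s) term by term: c_1=-1, c_3=1.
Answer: w(s, t) = -exp(-t/2)sin(s) + exp(-9t/2)sin(3s)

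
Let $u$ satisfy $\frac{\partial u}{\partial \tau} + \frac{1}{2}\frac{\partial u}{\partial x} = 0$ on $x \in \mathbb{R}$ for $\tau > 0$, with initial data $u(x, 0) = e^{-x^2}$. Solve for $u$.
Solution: By characteristics ($dx/d\tau = 1/2$), $u(x,\tau) = f(x - \frac{1}{2}\tau)$ with $f = u( \cdot , 0)$.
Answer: $u(x, \tau) = e^{-(-\tau/2 + x)^2}$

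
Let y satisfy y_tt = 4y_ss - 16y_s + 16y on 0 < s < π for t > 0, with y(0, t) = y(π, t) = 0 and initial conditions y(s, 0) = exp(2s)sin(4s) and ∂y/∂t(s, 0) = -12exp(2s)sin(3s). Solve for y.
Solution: Substitute y = exp(2s)u.
Then y_s = exp(2s)(u_s + 2u), y_ss = exp(2s)(u_ss + 4u_s + 4u), y_tt = exp(2s)u_tt; substituting and dividing by exp(2s), the lower-order terms cancel: u_tt = 4u_ss (standard wave equation).
Data for u: u(s,0) = exp(-2s)y(s,0) = sin(4s); u_t(s,0) = exp(-2s)y_t(s,0) = -12sin(3s). The boundary conditions carry over: u(0,t) = u(π,t) = 0.
Separating variables: u = Σ [A_n cos(ω_n t) + B_n sin(ω_n t)] sin(ns), ω_n = 2n. From ICs (B_n = velocity coefficient / ω_n): A_4=1, B_3=-2.
So u(s,t) = -2sin(3s)sin(6t) + sin(4s)cos(8t), and y(s,t) = exp(2s)u(s,t).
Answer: y(s, t) = -2exp(2s)sin(3s)sin(6t) + exp(2s)sin(4s)cos(8t)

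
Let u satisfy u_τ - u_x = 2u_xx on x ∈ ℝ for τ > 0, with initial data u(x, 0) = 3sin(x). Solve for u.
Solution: Change to a moving frame: let η = x + τ, σ = τ and write u(x,τ) = w(η,σ).
By the chain rule u_τ = w_σ + w_η, u_x = w_η, u_xx = w_ηη.
Then u_τ - u_x = w_σ: the advection term cancels and the PDE becomes the heat equation w_σ = 2w_ηη on η ∈ ℝ.
Initial data: w(η,0) = u(η,0) = 3sin(η).
On η ∈ ℝ each mode satisfies (sin(nη))″ = -n² sin(nη), so exp(-2n²σ) sin(nη) solves the heat equation; by superposition w(η,σ) = Σ c_n exp(-2n²σ) sin(nη).
Reading off the coefficients: c_1=3, so w(η,σ) = 3exp(-2σ)sin(η).
Substituting back η = x + τ, σ = τ: u(x,τ) = w(x + τ, τ).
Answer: u(x, τ) = 3exp(-2τ)sin(x + τ)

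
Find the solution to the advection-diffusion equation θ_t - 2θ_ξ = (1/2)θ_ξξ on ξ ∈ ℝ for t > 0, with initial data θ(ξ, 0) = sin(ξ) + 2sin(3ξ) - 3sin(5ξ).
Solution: Change to a moving frame: let η = ξ + 2t, σ = t and write θ(ξ,t) = u(η,σ).
By the chain rule θ_t = u_σ + 2u_η, θ_ξ = u_η, θ_ξξ = u_ηη.
Then θ_t - 2θ_ξ = u_σ: the advection term cancels and the PDE becomes the heat equation u_σ = (1/2)u_ηη on η ∈ ℝ.
Initial data: u(η,0) = θ(η,0) = sin(η) + 2sin(3η) - 3sin(5η).
On η ∈ ℝ each mode satisfies (sin(nη))″ = -n² sin(nη), so exp(-n²σ/2) sin(nη) solves the heat equation; by superposition u(η,σ) = Σ c_n exp(-n²σ/2) sin(nη).
Reading off the coefficients: c_1=1, c_3=2, c_5=-3, so u(η,σ) = exp(-σ/2)sin(η) + 2exp(-9σ/2)sin(3η) - 3exp(-25σ/2)sin(5η).
Substituting back η = ξ + 2t, σ = t: θ(ξ,t) = u(ξ + 2t, t).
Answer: θ(ξ, t) = exp(-t/2)sin(2t + ξ) + 2exp(-9t/2)sin(6t + 3ξ) - 3exp(-25t/2)sin(10t + 5ξ)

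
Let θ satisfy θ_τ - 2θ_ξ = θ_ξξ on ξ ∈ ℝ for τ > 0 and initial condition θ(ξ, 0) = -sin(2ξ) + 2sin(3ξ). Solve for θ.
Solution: Moving frame: η = ξ + 2τ, σ = τ, θ = u(η,σ), so θ_τ = u_σ + 2u_η and θ_ξξ = u_ηη.
Hence θ_τ - 2θ_ξ = u_σ and the PDE becomes the heat equation u_σ = u_ηη on η ∈ ℝ.
Initial data: u(η,0) = θ(η,0) = -sin(2η) + 2sin(3η). Each mode sin(nη) decays as exp(-n²σ) on ℝ, so u(η,σ) = Σ c_n exp(-n²σ) sin(nη) with c_2=-1, c_3=2: u(η,σ) = -exp(-4σ)sin(2η) + 2exp(-9σ)sin(3η).
Substituting back: θ(ξ,τ) = u(ξ + 2τ, τ).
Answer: θ(ξ, τ) = -exp(-4τ)sin(2ξ + 4τ) + 2exp(-9τ)sin(3ξ + 6τ)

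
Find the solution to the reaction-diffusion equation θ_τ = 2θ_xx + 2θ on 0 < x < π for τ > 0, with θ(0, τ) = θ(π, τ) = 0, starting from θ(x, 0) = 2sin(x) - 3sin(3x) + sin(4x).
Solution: Substitute θ = exp(2τ)u, i.e. u = exp(-2τ)θ.
By the product rule, θ_τ = exp(2τ)(u_τ + 2u), θ_xx = exp(2τ)u_xx.
Substituting into the PDE and dividing by exp(2τ): u_τ + 2u = 2u_xx + 2u.
The lower-order terms cancel, leaving the standard heat equation u_τ = 2u_xx.
Initial data for u: u(x,0) = θ(x,0) = 2sin(x) - 3sin(3x) + sin(4x). The boundary conditions carry over: u(0,τ) = u(π,τ) = 0.
Solve for u:
  Using separation of variables u = X(x)G(τ):
  Eigenfunctions: sin(nx), n = 1, 2, 3, ...
  General solution: u(x, τ) = Σ c_n sin(nx) exp(-2n² τ)
  Matching u(x,0) = 2sin(x) - 3sin(3x) + sin(4x) term by term: c_1=2, c_3=-3, c_4=1.
Hence u(x,τ) = 2exp(-2τ)sin(x) - 3exp(-18τ)sin(3x) + exp(-32τ)sin(4x).
Transform back: θ(x,τ) = exp(2τ)u(x,τ).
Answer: θ(x, τ) = 2sin(x) - 3exp(-16τ)sin(3x) + exp(-30τ)sin(4x)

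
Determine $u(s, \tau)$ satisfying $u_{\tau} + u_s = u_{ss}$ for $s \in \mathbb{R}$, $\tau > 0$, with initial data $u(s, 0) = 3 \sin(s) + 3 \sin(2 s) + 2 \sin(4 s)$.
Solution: Change to a moving frame: let $\eta = s - \tau$, $\sigma = \tau$ and write $u(s,\tau) = w(\eta,\sigma)$.
By the chain rule $u_{\tau} = w_{\sigma} - w_{\eta}$, $u_s = w_{\eta}$, $u_{ss} = w_{\eta\eta}$.
Then $u_{\tau} + u_s = w_{\sigma}$: the advection term cancels and the PDE becomes the heat equation $w_{\sigma} = w_{\eta\eta}$ on $\eta \in \mathbb{R}$.
Initial data: $w(\eta,0) = u(\eta,0) = 3 \sin(\eta) + 3 \sin(2 \eta) + 2 \sin(4 \eta)$.
On $\eta \in \mathbb{R}$ each mode satisfies $(\sin(n\eta))'' = -n^2 \sin(n\eta)$, so $e^{-n^2\sigma} \sin(n\eta)$ solves the heat equation; by superposition $w(\eta,\sigma) = \sum c_n e^{-n^2\sigma} \sin(n\eta)$.
Reading off the coefficients: $c_1=3, c_2=3, c_4=2$, so $w(\eta,\sigma) = 3 e^{-\sigma} \sin(\eta) + 3 e^{-4 \sigma} \sin(2 \eta) + 2 e^{-16 \sigma} \sin(4 \eta)$.
Substituting back $\eta = s - \tau$, $\sigma = \tau$: $u(s,\tau) = w(s - \tau, \tau)$.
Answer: $u(s, \tau) = -3 e^{-\tau} \sin(\tau - s) - 3 e^{-4 \tau} \sin(2 \tau - 2 s) - 2 e^{-16 \tau} \sin(4 \tau - 4 s)$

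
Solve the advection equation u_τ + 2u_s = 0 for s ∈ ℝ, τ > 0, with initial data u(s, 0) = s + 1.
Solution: By characteristics (ds/dτ = 2), u(s,τ) = f(s - 2τ) with f = u(·, 0).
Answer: u(s, τ) = s - 2τ + 1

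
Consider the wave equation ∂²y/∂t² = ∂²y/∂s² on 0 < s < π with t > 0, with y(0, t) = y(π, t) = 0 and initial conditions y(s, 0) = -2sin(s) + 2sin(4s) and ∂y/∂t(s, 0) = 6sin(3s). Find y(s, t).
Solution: Separating variables: y = Σ [A_n cos(ω_n t) + B_n sin(ω_n t)] sin(ns), ω_n = n. From ICs (B_n = velocity coefficient / ω_n): A_1=-2, A_4=2, B_3=2.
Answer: y(s, t) = -2sin(s)cos(t) + 2sin(3s)sin(3t) + 2sin(4s)cos(4t)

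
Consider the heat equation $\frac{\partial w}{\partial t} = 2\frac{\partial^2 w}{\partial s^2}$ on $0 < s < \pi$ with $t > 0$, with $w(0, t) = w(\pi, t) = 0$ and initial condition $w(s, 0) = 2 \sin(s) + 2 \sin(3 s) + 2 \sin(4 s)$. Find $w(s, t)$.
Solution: Using separation of variables $w = X(s)T(t)$:
Eigenfunctions: $\sin(ns)$, $n = 1, 2, 3, \ldots$
General solution: $w(s, t) = \sum c_n \sin(ns) e^{-2n^2 t}$
Matching $w(s,0) = 2 \sin(s) + 2 \sin(3 s) + 2 \sin(4 s)$ term by term: $c_1=2, c_3=2, c_4=2$.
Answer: $w(s, t) = 2 e^{-2 t} \sin(s) + 2 e^{-18 t} \sin(3 s) + 2 e^{-32 t} \sin(4 s)$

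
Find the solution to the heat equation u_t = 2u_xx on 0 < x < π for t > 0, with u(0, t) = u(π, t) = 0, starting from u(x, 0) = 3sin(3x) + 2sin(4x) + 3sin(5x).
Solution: Separating variables: u = Σ c_n exp(-2n²t) sin(nx). From u(x,0) = 3sin(3x) + 2sin(4x) + 3sin(5x): c_3=3, c_4=2, c_5=3.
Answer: u(x, t) = 3exp(-18t)sin(3x) + 2exp(-32t)sin(4x) + 3exp(-50t)sin(5x)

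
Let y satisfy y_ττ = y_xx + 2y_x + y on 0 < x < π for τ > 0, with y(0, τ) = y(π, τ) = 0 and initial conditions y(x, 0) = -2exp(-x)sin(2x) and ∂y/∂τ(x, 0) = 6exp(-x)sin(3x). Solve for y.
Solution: Substitute y = exp(-x)u.
Then y_x = exp(-x)(u_x - u), y_xx = exp(-x)(u_xx - 2u_x + u), y_ττ = exp(-x)u_ττ; substituting and dividing by exp(-x), the lower-order terms cancel: u_ττ = u_xx (standard wave equation).
Data for u: u(x,0) = exp(x)y(x,0) = -2sin(2x); u_τ(x,0) = exp(x)y_τ(x,0) = 6sin(3x). The boundary conditions carry over: u(0,τ) = u(π,τ) = 0.
Separating variables: u = Σ [A_n cos(ω_n τ) + B_n sin(ω_n τ)] sin(nx), ω_n = n. From ICs (B_n = velocity coefficient / ω_n): A_2=-2, B_3=2.
So u(x,τ) = -2sin(2x)cos(2τ) + 2sin(3x)sin(3τ), and y(x,τ) = exp(-x)u(x,τ).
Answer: y(x, τ) = -2exp(-x)sin(2x)cos(2τ) + 2exp(-x)sin(3x)sin(3τ)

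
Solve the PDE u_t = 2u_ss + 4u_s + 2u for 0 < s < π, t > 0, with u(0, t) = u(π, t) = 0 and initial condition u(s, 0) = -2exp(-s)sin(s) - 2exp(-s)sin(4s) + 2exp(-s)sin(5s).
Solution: Substitute u = exp(-s)w, i.e. w = exp(s)u.
By the product rule, u_s = exp(-s)(w_s - w), u_ss = exp(-s)(w_ss - 2w_s + w), u_t = exp(-s)w_t.
Substituting into the PDE and dividing by exp(-s): w_t = 2(w_ss - 2w_s + w) + 4(w_s - w) + 2w.
The lower-order terms cancel, leaving the standard heat equation w_t = 2w_ss.
Initial data for w: w(s,0) = exp(s)u(s,0) = -2sin(s) - 2sin(4s) + 2sin(5s). The boundary conditions carry over: w(0,t) = w(π,t) = 0.
Solve for w:
  Using separation of variables w = X(s)T(t):
  Eigenfunctions: sin(ns), n = 1, 2, 3, ...
  General solution: w(s, t) = Σ c_n sin(ns) exp(-2n² t)
  Matching w(s,0) = -2sin(s) - 2sin(4s) + 2sin(5s) term by term: c_1=-2, c_4=-2, c_5=2.
Hence w(s,t) = -2exp(-2t)sin(s) - 2exp(-32t)sin(4s) + 2exp(-50t)sin(5s).
Transform back: u(s,t) = exp(-s)w(s,t).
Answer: u(s, t) = -2exp(-s)exp(-2t)sin(s) - 2exp(-s)exp(-32t)sin(4s) + 2exp(-s)exp(-50t)sin(5s)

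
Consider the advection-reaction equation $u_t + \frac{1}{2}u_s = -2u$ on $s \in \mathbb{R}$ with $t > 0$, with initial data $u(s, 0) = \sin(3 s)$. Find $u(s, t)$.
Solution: Substitute $u = e^{-2t}w$, i.e. $w = e^{2t}u$.
By the product rule, $u_t = e^{-2t}(w_t - 2w)$, $u_s = e^{-2t}w_s$.
Substituting into the PDE and dividing by $e^{-2t}$: $w_t - 2w + \frac{1}{2}w_s = -2w$.
The lower-order terms cancel, leaving the standard advection equation $w_t + \frac{1}{2}w_s = 0$.
Initial data for $w$: $w(s,0) = u(s,0) = \sin(3 s)$.
Solve for $w$:
  By method of characteristics (waves move right with speed 1/2):
  Along characteristics $s - \frac{1}{2}t =$ const, $w$ is constant, so $w(s,t) = f(s - \frac{1}{2}t)$ with $f = w( \cdot , 0)$.
Hence $w(s,t) = \sin(3 s - 3 t/2)$.
Transform back: $u(s,t) = e^{-2t}w(s,t)$.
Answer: $u(s, t) = e^{-2 t} \sin(3 s - 3 t/2)$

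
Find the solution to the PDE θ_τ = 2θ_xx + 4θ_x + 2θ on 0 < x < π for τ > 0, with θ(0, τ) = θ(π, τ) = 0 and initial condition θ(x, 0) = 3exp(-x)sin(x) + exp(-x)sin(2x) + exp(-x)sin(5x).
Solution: Substitute θ = exp(-x)u, i.e. u = exp(x)θ.
By the product rule, θ_x = exp(-x)(u_x - u), θ_xx = exp(-x)(u_xx - 2u_x + u), θ_τ = exp(-x)u_τ.
Substituting into the PDE and dividing by exp(-x): u_τ = 2(u_xx - 2u_x + u) + 4(u_x - u) + 2u.
The lower-order terms cancel, leaving the standard heat equation u_τ = 2u_xx.
Initial data for u: u(x,0) = exp(x)θ(x,0) = 3sin(x) + sin(2x) + sin(5x). The boundary conditions carry over: u(0,τ) = u(π,τ) = 0.
Solve for u:
  Using separation of variables u = X(x)G(τ):
  Eigenfunctions: sin(nx), n = 1, 2, 3, ...
  General solution: u(x, τ) = Σ c_n sin(nx) exp(-2n² τ)
  Matching u(x,0) = 3sin(x) + sin(2x) + sin(5x) term by term: c_1=3, c_2=1, c_5=1.
Hence u(x,τ) = 3exp(-2τ)sin(x) + exp(-8τ)sin(2x) + exp(-50τ)sin(5x).
Transform back: θ(x,τ) = exp(-x)u(x,τ).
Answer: θ(x, τ) = 3exp(-x)exp(-2τ)sin(x) + exp(-x)exp(-8τ)sin(2x) + exp(-x)exp(-50τ)sin(5x)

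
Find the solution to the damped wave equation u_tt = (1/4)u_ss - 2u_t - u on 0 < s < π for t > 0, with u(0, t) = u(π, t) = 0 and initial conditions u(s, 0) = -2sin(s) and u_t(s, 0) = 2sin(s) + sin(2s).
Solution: Substitute u = exp(-t)w, i.e. w = exp(t)u.
By the product rule, u_t = exp(-t)(w_t - w), u_tt = exp(-t)(w_tt - 2w_t + w), u_ss = exp(-t)w_ss.
Substituting into the PDE and dividing by exp(-t): w_tt - 2w_t + w = (1/4)w_ss - 2(w_t - w) - w.
The lower-order terms cancel, leaving the standard wave equation w_tt = (1/4)w_ss.
Initial data for w: w(s,0) = u(s,0) = -2sin(s); w_t(s,0) = u_t(s,0) + u(s,0) = sin(2s). The boundary conditions carry over: w(0,t) = w(π,t) = 0.
Solve for w:
  Using separation of variables w = X(s)T(t):
  Eigenfunctions: sin(ns), n = 1, 2, 3, ...
  General solution: w(s, t) = Σ [A_n cos(n t/2) + B_n sin(n t/2)] sin(ns)
  From w(s,0) = -2sin(s): A_1=-2. From w_t(s,0) = sin(2s), using w_t(s,0) = Σ ω_n B_n sin(ns) with ω_n = n/2: B_2 = 1/1 = 1.
Hence w(s,t) = -2sin(s)cos(t/2) + sin(2s)sin(t).
Transform back: u(s,t) = exp(-t)w(s,t).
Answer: u(s, t) = -2exp(-t)sin(s)cos(t/2) + exp(-t)sin(2s)sin(t)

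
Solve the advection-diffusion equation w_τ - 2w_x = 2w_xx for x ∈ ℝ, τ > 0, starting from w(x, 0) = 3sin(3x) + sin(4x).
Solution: Moving frame: η = x + 2τ, σ = τ, w = u(η,σ), so w_τ = u_σ + 2u_η and w_xx = u_ηη.
Hence w_τ - 2w_x = u_σ and the PDE becomes the heat equation u_σ = 2u_ηη on η ∈ ℝ.
Initial data: u(η,0) = w(η,0) = 3sin(3η) + sin(4η). Each mode sin(nη) decays as exp(-2n²σ) on ℝ, so u(η,σ) = Σ c_n exp(-2n²σ) sin(nη) with c_3=3, c_4=1: u(η,σ) = 3exp(-18σ)sin(3η) + exp(-32σ)sin(4η).
Substituting back: w(x,τ) = u(x + 2τ, τ).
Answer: w(x, τ) = 3exp(-18τ)sin(3x + 6τ) + exp(-32τ)sin(4x + 8τ)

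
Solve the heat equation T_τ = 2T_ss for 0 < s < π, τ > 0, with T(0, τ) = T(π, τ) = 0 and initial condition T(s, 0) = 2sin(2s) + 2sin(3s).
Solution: Using separation of variables T = X(s)G(τ):
Eigenfunctions: sin(ns), n = 1, 2, 3, ...
General solution: T(s, τ) = Σ c_n sin(ns) exp(-2n² τ)
Matching T(s,0) = 2sin(2s) + 2sin(3s) term by term: c_2=2, c_3=2.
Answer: T(s, τ) = 2exp(-8τ)sin(2s) + 2exp(-18τ)sin(3s)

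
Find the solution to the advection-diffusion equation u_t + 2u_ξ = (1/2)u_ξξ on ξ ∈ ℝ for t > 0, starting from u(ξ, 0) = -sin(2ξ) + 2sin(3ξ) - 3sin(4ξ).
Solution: Change to a moving frame: let η = ξ - 2t, σ = t and write u(ξ,t) = w(η,σ).
By the chain rule u_t = w_σ - 2w_η, u_ξ = w_η, u_ξξ = w_ηη.
Then u_t + 2u_ξ = w_σ: the advection term cancels and the PDE becomes the heat equation w_σ = (1/2)w_ηη on η ∈ ℝ.
Initial data: w(η,0) = u(η,0) = -sin(2η) + 2sin(3η) - 3sin(4η).
On η ∈ ℝ each mode satisfies (sin(nη))″ = -n² sin(nη), so exp(-n²σ/2) sin(nη) solves the heat equation; by superposition w(η,σ) = Σ c_n exp(-n²σ/2) sin(nη).
Reading off the coefficients: c_2=-1, c_3=2, c_4=-3, so w(η,σ) = -exp(-2σ)sin(2η) - 3exp(-8σ)sin(4η) + 2exp(-9σ/2)sin(3η).
Substituting back η = ξ - 2t, σ = t: u(ξ,t) = w(ξ - 2t, t).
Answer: u(ξ, t) = exp(-2t)sin(4t - 2ξ) + 3exp(-8t)sin(8t - 4ξ) - 2exp(-9t/2)sin(6t - 3ξ)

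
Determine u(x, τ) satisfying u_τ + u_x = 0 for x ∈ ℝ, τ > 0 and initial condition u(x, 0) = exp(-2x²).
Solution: By method of characteristics (waves move right with speed 1):
Along characteristics x - τ = const, u is constant, so u(x,τ) = f(x - τ) with f = u(·, 0).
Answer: u(x, τ) = exp(-2(x - τ)²)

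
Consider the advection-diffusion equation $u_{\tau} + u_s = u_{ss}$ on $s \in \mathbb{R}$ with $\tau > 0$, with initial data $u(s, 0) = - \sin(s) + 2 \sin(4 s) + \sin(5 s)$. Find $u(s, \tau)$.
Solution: Change to a moving frame: let $\eta = s - \tau$, $\sigma = \tau$ and write $u(s,\tau) = w(\eta,\sigma)$.
By the chain rule $u_{\tau} = w_{\sigma} - w_{\eta}$, $u_s = w_{\eta}$, $u_{ss} = w_{\eta\eta}$.
Then $u_{\tau} + u_s = w_{\sigma}$: the advection term cancels and the PDE becomes the heat equation $w_{\sigma} = w_{\eta\eta}$ on $\eta \in \mathbb{R}$.
Initial data: $w(\eta,0) = u(\eta,0) = - \sin(\eta) + 2 \sin(4 \eta) + \sin(5 \eta)$.
On $\eta \in \mathbb{R}$ each mode satisfies $(\sin(n\eta))'' = -n^2 \sin(n\eta)$, so $e^{-n^2\sigma} \sin(n\eta)$ solves the heat equation; by superposition $w(\eta,\sigma) = \sum c_n e^{-n^2\sigma} \sin(n\eta)$.
Reading off the coefficients: $c_1=-1, c_4=2, c_5=1$, so $w(\eta,\sigma) = - e^{-\sigma} \sin(\eta) + 2 e^{-16 \sigma} \sin(4 \eta) + e^{-25 \sigma} \sin(5 \eta)$.
Substituting back $\eta = s - \tau$, $\sigma = \tau$: $u(s,\tau) = w(s - \tau, \tau)$.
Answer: $u(s, \tau) = e^{-\tau} \sin(\tau - s) - 2 e^{-16 \tau} \sin(4 \tau - 4 s) -  e^{-25 \tau} \sin(5 \tau - 5 s)$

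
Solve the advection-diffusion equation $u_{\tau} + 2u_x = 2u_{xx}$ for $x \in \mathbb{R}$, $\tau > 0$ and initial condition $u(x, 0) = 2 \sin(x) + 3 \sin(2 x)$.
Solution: Moving frame: $\eta = x - 2\tau$, $\sigma = \tau$, $u = w(\eta,\sigma)$, so $u_{\tau} = w_{\sigma} - 2w_{\eta}$ and $u_{xx} = w_{\eta\eta}$.
Hence $u_{\tau} + 2u_x = w_{\sigma}$ and the PDE becomes the heat equation $w_{\sigma} = 2w_{\eta\eta}$ on $\eta \in \mathbb{R}$.
Initial data: $w(\eta,0) = u(\eta,0) = 2 \sin(\eta) + 3 \sin(2 \eta)$. Each mode $\sin(n\eta)$ decays as $e^{-2n^2\sigma}$ on $\mathbb{R}$, so $w(\eta,\sigma) = \sum c_n e^{-2n^2\sigma} \sin(n\eta)$ with $c_1=2, c_2=3$: $w(\eta,\sigma) = 2 e^{-2 \sigma} \sin(\eta) + 3 e^{-8 \sigma} \sin(2 \eta)$.
Substituting back: $u(x,\tau) = w(x - 2\tau, \tau)$.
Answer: $u(x, \tau) = -2 e^{-2 \tau} \sin(2 \tau - x) - 3 e^{-8 \tau} \sin(4 \tau - 2 x)$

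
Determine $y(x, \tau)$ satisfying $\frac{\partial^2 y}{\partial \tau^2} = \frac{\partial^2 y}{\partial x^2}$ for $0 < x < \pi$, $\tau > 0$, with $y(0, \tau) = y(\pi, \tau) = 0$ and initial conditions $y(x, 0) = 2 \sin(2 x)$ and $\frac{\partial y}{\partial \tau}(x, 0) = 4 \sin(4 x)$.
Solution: Separating variables: $y = \sum [A_n \cos(\omega_n \tau) + B_n \sin(\omega_n \tau)] \sin(nx)$, $\omega_n = n$. From ICs ($B_n$ = velocity coefficient / $\omega_n$): $A_2=2, B_4=1$.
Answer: $y(x, \tau) = \sin(4 \tau) \sin(4 x) + 2 \sin(2 x) \cos(2 \tau)$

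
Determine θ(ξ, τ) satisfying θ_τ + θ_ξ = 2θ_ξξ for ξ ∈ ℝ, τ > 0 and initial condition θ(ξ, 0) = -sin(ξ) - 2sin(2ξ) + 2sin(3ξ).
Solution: Moving frame: η = ξ - τ, σ = τ, θ = u(η,σ), so θ_τ = u_σ - u_η and θ_ξξ = u_ηη.
Hence θ_τ + θ_ξ = u_σ and the PDE becomes the heat equation u_σ = 2u_ηη on η ∈ ℝ.
Initial data: u(η,0) = θ(η,0) = -sin(η) - 2sin(2η) + 2sin(3η). Each mode sin(nη) decays as exp(-2n²σ) on ℝ, so u(η,σ) = Σ c_n exp(-2n²σ) sin(nη) with c_1=-1, c_2=-2, c_3=2: u(η,σ) = -exp(-2σ)sin(η) - 2exp(-8σ)sin(2η) + 2exp(-18σ)sin(3η).
Substituting back: θ(ξ,τ) = u(ξ - τ, τ).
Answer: θ(ξ, τ) = -exp(-2τ)sin(ξ - τ) - 2exp(-8τ)sin(2ξ - 2τ) + 2exp(-18τ)sin(3ξ - 3τ)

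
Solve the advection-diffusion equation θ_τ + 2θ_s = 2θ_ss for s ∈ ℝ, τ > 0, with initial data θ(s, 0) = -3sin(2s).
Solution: Change to a moving frame: let η = s - 2τ, σ = τ and write θ(s,τ) = u(η,σ).
By the chain rule θ_τ = u_σ - 2u_η, θ_s = u_η, θ_ss = u_ηη.
Then θ_τ + 2θ_s = u_σ: the advection term cancels and the PDE becomes the heat equation u_σ = 2u_ηη on η ∈ ℝ.
Initial data: u(η,0) = θ(η,0) = -3sin(2η).
On η ∈ ℝ each mode satisfies (sin(nη))″ = -n² sin(nη), so exp(-2n²σ) sin(nη) solves the heat equation; by superposition u(η,σ) = Σ c_n exp(-2n²σ) sin(nη).
Reading off the coefficients: c_2=-3, so u(η,σ) = -3exp(-8σ)sin(2η).
Substituting back η = s - 2τ, σ = τ: θ(s,τ) = u(s - 2τ, τ).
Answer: θ(s, τ) = -3exp(-8τ)sin(2s - 4τ)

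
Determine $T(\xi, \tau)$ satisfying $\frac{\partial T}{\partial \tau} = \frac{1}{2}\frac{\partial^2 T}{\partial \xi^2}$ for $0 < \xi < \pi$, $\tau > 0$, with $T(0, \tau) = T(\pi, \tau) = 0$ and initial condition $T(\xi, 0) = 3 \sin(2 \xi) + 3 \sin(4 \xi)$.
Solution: Separating variables: $T = \sum c_n e^{-n^2\tau/2} \sin(n\xi)$. From $T(\xi,0) = 3 \sin(2 \xi) + 3 \sin(4 \xi)$: $c_2=3, c_4=3$.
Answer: $T(\xi, \tau) = 3 e^{-2 \tau} \sin(2 \xi) + 3 e^{-8 \tau} \sin(4 \xi)$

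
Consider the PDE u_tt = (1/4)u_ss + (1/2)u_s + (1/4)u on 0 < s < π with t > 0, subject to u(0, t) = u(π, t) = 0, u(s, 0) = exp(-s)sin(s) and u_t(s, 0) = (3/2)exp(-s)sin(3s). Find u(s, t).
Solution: Substitute u = exp(-s)w, i.e. w = exp(s)u.
By the product rule, u_s = exp(-s)(w_s - w), u_ss = exp(-s)(w_ss - 2w_s + w), u_tt = exp(-s)w_tt.
Substituting into the PDE and dividing by exp(-s): w_tt = (1/4)(w_ss - 2w_s + w) + (1/2)(w_s - w) + (1/4)w.
The lower-order terms cancel, leaving the standard wave equation w_tt = (1/4)w_ss.
Initial data for w: w(s,0) = exp(s)u(s,0) = sin(s); w_t(s,0) = exp(s)u_t(s,0) = (3/2)sin(3s). The boundary conditions carry over: w(0,t) = w(π,t) = 0.
Solve for w:
  Using separation of variables w = X(s)T(t):
  Eigenfunctions: sin(ns), n = 1, 2, 3, ...
  General solution: w(s, t) = Σ [A_n cos(n t/2) + B_n sin(n t/2)] sin(ns)
  From w(s,0) = sin(s): A_1=1. From w_t(s,0) = (3/2)sin(3s), using w_t(s,0) = Σ ω_n B_n sin(ns) with ω_n = n/2: B_3 = (3/2)/(3/2) = 1.
Hence w(s,t) = sin(s)cos(t/2) + sin(3s)sin(3t/2).
Transform back: u(s,t) = exp(-s)w(s,t).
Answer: u(s, t) = exp(-s)sin(s)cos(t/2) + exp(-s)sin(3s)sin(3t/2)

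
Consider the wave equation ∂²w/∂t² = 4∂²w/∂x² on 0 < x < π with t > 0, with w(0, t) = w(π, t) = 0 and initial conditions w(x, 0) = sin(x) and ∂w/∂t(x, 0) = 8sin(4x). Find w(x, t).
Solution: Separating variables: w = Σ [A_n cos(ω_n t) + B_n sin(ω_n t)] sin(nx), ω_n = 2n. From ICs (B_n = velocity coefficient / ω_n): A_1=1, B_4=1.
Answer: w(x, t) = sin(8t)sin(4x) + sin(x)cos(2t)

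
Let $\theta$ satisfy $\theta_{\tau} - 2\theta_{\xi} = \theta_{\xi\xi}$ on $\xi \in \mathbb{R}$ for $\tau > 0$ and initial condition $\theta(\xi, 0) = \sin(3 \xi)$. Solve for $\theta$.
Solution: Moving frame: $\eta = \xi + 2\tau$, $\sigma = \tau$, $\theta = u(\eta,\sigma)$, so $\theta_{\tau} = u_{\sigma} + 2u_{\eta}$ and $\theta_{\xi\xi} = u_{\eta\eta}$.
Hence $\theta_{\tau} - 2\theta_{\xi} = u_{\sigma}$ and the PDE becomes the heat equation $u_{\sigma} = u_{\eta\eta}$ on $\eta \in \mathbb{R}$.
Initial data: $u(\eta,0) = \theta(\eta,0) = \sin(3 \eta)$. Each mode $\sin(n\eta)$ decays as $e^{-n^2\sigma}$ on $\mathbb{R}$, so $u(\eta,\sigma) = \sum c_n e^{-n^2\sigma} \sin(n\eta)$ with $c_3=1$: $u(\eta,\sigma) = e^{-9 \sigma} \sin(3 \eta)$.
Substituting back: $\theta(\xi,\tau) = u(\xi + 2\tau, \tau)$.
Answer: $\theta(\xi, \tau) = e^{-9 \tau} \sin(6 \tau + 3 \xi)$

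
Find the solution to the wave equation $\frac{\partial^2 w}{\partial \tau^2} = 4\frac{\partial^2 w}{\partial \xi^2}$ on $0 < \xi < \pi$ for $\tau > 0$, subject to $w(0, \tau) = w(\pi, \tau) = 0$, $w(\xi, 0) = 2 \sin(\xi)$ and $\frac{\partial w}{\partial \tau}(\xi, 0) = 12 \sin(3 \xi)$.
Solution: Separating variables: $w = \sum [A_n \cos(\omega_n \tau) + B_n \sin(\omega_n \tau)] \sin(n\xi)$, $\omega_n = 2n$. From ICs ($B_n$ = velocity coefficient / $\omega_n$): $A_1=2, B_3=2$.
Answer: $w(\xi, \tau) = 2 \sin(6 \tau) \sin(3 \xi) + 2 \sin(\xi) \cos(2 \tau)$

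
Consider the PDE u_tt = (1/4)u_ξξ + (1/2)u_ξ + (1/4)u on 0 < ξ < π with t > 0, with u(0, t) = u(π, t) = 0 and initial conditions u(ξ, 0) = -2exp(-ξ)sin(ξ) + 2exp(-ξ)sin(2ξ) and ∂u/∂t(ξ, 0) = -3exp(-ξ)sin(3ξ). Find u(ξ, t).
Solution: Substitute u = exp(-ξ)w.
Then u_ξ = exp(-ξ)(w_ξ - w), u_ξξ = exp(-ξ)(w_ξξ - 2w_ξ + w), u_tt = exp(-ξ)w_tt; substituting and dividing by exp(-ξ), the lower-order terms cancel: w_tt = (1/4)w_ξξ (standard wave equation).
Data for w: w(ξ,0) = exp(ξ)u(ξ,0) = -2sin(ξ) + 2sin(2ξ); w_t(ξ,0) = exp(ξ)u_t(ξ,0) = -3sin(3ξ). The boundary conditions carry over: w(0,t) = w(π,t) = 0.
Separating variables: w = Σ [A_n cos(ω_n t) + B_n sin(ω_n t)] sin(nξ), ω_n = n/2. From ICs (B_n = velocity coefficient / ω_n): A_1=-2, A_2=2, B_3=-2.
So w(ξ,t) = -2sin(3t/2)sin(3ξ) - 2sin(ξ)cos(t/2) + 2sin(2ξ)cos(t), and u(ξ,t) = exp(-ξ)w(ξ,t).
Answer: u(ξ, t) = -2exp(-ξ)sin(3t/2)sin(3ξ) - 2exp(-ξ)sin(ξ)cos(t/2) + 2exp(-ξ)sin(2ξ)cos(t)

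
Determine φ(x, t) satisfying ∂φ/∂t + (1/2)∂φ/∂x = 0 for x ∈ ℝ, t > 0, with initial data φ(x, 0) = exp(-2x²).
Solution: By method of characteristics (waves move right with speed 1/2):
Along characteristics x - (1/2)t = const, φ is constant, so φ(x,t) = f(x - (1/2)t) with f = φ(·, 0).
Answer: φ(x, t) = exp(-2(-t/2 + x)²)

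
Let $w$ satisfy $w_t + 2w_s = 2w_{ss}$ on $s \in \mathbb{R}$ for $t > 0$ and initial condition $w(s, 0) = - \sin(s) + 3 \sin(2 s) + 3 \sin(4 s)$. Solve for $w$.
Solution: Change to a moving frame: let $\eta = s - 2t$, $\sigma = t$ and write $w(s,t) = u(\eta,\sigma)$.
By the chain rule $w_t = u_{\sigma} - 2u_{\eta}$, $w_s = u_{\eta}$, $w_{ss} = u_{\eta\eta}$.
Then $w_t + 2w_s = u_{\sigma}$: the advection term cancels and the PDE becomes the heat equation $u_{\sigma} = 2u_{\eta\eta}$ on $\eta \in \mathbb{R}$.
Initial data: $u(\eta,0) = w(\eta,0) = - \sin(\eta) + 3 \sin(2 \eta) + 3 \sin(4 \eta)$.
On $\eta \in \mathbb{R}$ each mode satisfies $(\sin(n\eta))'' = -n^2 \sin(n\eta)$, so $e^{-2n^2\sigma} \sin(n\eta)$ solves the heat equation; by superposition $u(\eta,\sigma) = \sum c_n e^{-2n^2\sigma} \sin(n\eta)$.
Reading off the coefficients: $c_1=-1, c_2=3, c_4=3$, so $u(\eta,\sigma) = - e^{-2 \sigma} \sin(\eta) + 3 e^{-8 \sigma} \sin(2 \eta) + 3 e^{-32 \sigma} \sin(4 \eta)$.
Substituting back $\eta = s - 2t$, $\sigma = t$: $w(s,t) = u(s - 2t, t)$.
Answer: $w(s, t) = - e^{-2 t} \sin(s - 2 t) + 3 e^{-8 t} \sin(2 s - 4 t) + 3 e^{-32 t} \sin(4 s - 8 t)$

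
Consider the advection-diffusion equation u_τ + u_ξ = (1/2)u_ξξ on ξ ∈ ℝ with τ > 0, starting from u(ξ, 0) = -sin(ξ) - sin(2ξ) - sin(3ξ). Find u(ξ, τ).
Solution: Change to a moving frame: let η = ξ - τ, σ = τ and write u(ξ,τ) = w(η,σ).
By the chain rule u_τ = w_σ - w_η, u_ξ = w_η, u_ξξ = w_ηη.
Then u_τ + u_ξ = w_σ: the advection term cancels and the PDE becomes the heat equation w_σ = (1/2)w_ηη on η ∈ ℝ.
Initial data: w(η,0) = u(η,0) = -sin(η) - sin(2η) - sin(3η).
On η ∈ ℝ each mode satisfies (sin(nη))″ = -n² sin(nη), so exp(-n²σ/2) sin(nη) solves the heat equation; by superposition w(η,σ) = Σ c_n exp(-n²σ/2) sin(nη).
Reading off the coefficients: c_1=-1, c_2=-1, c_3=-1, so w(η,σ) = -exp(-2σ)sin(2η) - exp(-σ/2)sin(η) - exp(-9σ/2)sin(3η).
Substituting back η = ξ - τ, σ = τ: u(ξ,τ) = w(ξ - τ, τ).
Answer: u(ξ, τ) = -exp(-2τ)sin(2ξ - 2τ) - exp(-τ/2)sin(ξ - τ) - exp(-9τ/2)sin(3ξ - 3τ)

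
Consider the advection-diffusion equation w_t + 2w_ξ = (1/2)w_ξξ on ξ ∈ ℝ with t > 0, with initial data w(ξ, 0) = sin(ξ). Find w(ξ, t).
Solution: Moving frame: η = ξ - 2t, σ = t, w = u(η,σ), so w_t = u_σ - 2u_η and w_ξξ = u_ηη.
Hence w_t + 2w_ξ = u_σ and the PDE becomes the heat equation u_σ = (1/2)u_ηη on η ∈ ℝ.
Initial data: u(η,0) = w(η,0) = sin(η). Each mode sin(nη) decays as exp(-n²σ/2) on ℝ, so u(η,σ) = Σ c_n exp(-n²σ/2) sin(nη) with c_1=1: u(η,σ) = exp(-σ/2)sin(η).
Substituting back: w(ξ,t) = u(ξ - 2t, t).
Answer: w(ξ, t) = -exp(-t/2)sin(2t - ξ)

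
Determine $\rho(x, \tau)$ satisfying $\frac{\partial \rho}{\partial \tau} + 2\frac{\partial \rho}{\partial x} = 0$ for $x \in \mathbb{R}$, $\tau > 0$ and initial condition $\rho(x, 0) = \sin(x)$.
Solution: By characteristics ($dx/d\tau = 2$), $\rho(x,\tau) = f(x - 2\tau)$ with $f = \rho( \cdot , 0)$.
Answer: $\rho(x, \tau) = - \sin(2 \tau - x)$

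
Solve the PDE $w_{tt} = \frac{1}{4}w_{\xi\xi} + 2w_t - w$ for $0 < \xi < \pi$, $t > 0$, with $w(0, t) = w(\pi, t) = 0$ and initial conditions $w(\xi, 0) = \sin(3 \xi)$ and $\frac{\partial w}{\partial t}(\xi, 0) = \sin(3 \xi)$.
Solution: Substitute $w = e^{t}u$.
Then $w_t = e^{t}(u_t + u)$, $w_{tt} = e^{t}(u_{tt} + 2u_t + u)$, $w_{\xi\xi} = e^{t}u_{\xi\xi}$; substituting and dividing by $e^{t}$, the lower-order terms cancel: $u_{tt} = \frac{1}{4}u_{\xi\xi}$ (standard wave equation).
Data for $u$: $u(\xi,0) = w(\xi,0) = \sin(3 \xi)$; $u_t(\xi,0) = w_t(\xi,0) - w(\xi,0) = 0$. The boundary conditions carry over: $u(0,t) = u(\pi,t) = 0$.
Separating variables: $u = \sum [A_n \cos(\omega_n t) + B_n \sin(\omega_n t)] \sin(n\xi)$, $\omega_n = n/2$. From ICs: $A_3=1$.
So $u(\xi,t) = \sin(3 \xi) \cos(3 t/2)$, and $w(\xi,t) = e^{t}u(\xi,t)$.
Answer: $w(\xi, t) = e^{t} \sin(3 \xi) \cos(3 t/2)$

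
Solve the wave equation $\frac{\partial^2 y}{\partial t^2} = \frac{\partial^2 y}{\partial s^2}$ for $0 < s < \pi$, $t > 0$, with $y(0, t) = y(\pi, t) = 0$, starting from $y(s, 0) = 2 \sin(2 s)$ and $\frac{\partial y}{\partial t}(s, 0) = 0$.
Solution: Separating variables: $y = \sum [A_n \cos(\omega_n t) + B_n \sin(\omega_n t)] \sin(ns)$, $\omega_n = n$. From ICs: $A_2=2$.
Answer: $y(s, t) = 2 \sin(2 s) \cos(2 t)$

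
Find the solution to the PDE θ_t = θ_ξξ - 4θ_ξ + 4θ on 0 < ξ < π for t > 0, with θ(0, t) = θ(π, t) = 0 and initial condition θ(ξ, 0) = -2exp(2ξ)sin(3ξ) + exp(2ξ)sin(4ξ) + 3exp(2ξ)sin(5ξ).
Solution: Substitute θ = exp(2ξ)u, i.e. u = exp(-2ξ)θ.
By the product rule, θ_ξ = exp(2ξ)(u_ξ + 2u), θ_ξξ = exp(2ξ)(u_ξξ + 4u_ξ + 4u), θ_t = exp(2ξ)u_t.
Substituting into the PDE and dividing by exp(2ξ): u_t = (u_ξξ + 4u_ξ + 4u) - 4(u_ξ + 2u) + 4u.
The lower-order terms cancel, leaving the standard heat equation u_t = u_ξξ.
Initial data for u: u(ξ,0) = exp(-2ξ)θ(ξ,0) = -2sin(3ξ) + sin(4ξ) + 3sin(5ξ). The boundary conditions carry over: u(0,t) = u(π,t) = 0.
Solve for u:
  Using separation of variables u = X(ξ)G(t):
  Eigenfunctions: sin(nξ), n = 1, 2, 3, ...
  General solution: u(ξ, t) = Σ c_n sin(nξ) exp(-n² t)
  Matching u(ξ,0) = -2sin(3ξ) + sin(4ξ) + 3sin(5ξ) term by term: c_3=-2, c_4=1, c_5=3.
Hence u(ξ,t) = -2exp(-9t)sin(3ξ) + exp(-16t)sin(4ξ) + 3exp(-25t)sin(5ξ).
Transform back: θ(ξ,t) = exp(2ξ)u(ξ,t).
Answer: θ(ξ, t) = -2exp(-9t)exp(2ξ)sin(3ξ) + exp(-16t)exp(2ξ)sin(4ξ) + 3exp(-25t)exp(2ξ)sin(5ξ)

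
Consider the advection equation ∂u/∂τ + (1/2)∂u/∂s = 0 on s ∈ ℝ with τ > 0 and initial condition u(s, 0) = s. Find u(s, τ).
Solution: By characteristics (ds/dτ = 1/2), u(s,τ) = f(s - (1/2)τ) with f = u(·, 0).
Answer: u(s, τ) = s - (1/2)τ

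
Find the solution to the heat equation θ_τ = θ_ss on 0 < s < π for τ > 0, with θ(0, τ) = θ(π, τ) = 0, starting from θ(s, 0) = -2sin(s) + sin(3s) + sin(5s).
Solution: Separating variables: θ = Σ c_n exp(-n²τ) sin(ns). From θ(s,0) = -2sin(s) + sin(3s) + sin(5s): c_1=-2, c_3=1, c_5=1.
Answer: θ(s, τ) = -2exp(-τ)sin(s) + exp(-9τ)sin(3s) + exp(-25τ)sin(5s)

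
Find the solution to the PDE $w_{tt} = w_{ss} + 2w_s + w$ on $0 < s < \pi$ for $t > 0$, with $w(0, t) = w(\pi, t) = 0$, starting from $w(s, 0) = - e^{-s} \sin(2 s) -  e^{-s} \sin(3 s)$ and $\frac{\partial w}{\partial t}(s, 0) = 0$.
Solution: Substitute $w = e^{-s}u$, i.e. $u = e^{s}w$.
By the product rule, $w_s = e^{-s}(u_s - u)$, $w_{ss} = e^{-s}(u_{ss} - 2u_s + u)$, $w_{tt} = e^{-s}u_{tt}$.
Substituting into the PDE and dividing by $e^{-s}$: $u_{tt} = (u_{ss} - 2u_s + u) + 2(u_s - u) + u$.
The lower-order terms cancel, leaving the standard wave equation $u_{tt} = u_{ss}$.
Initial data for $u$: $u(s,0) = e^{s}w(s,0) = - \sin(2 s) - \sin(3 s)$; $u_t(s,0) = e^{s}w_t(s,0) = 0$. The boundary conditions carry over: $u(0,t) = u(\pi,t) = 0$.
Solve for $u$:
  Using separation of variables $u = X(s)T(t)$:
  Eigenfunctions: $\sin(ns)$, $n = 1, 2, 3, \ldots$
  General solution: $u(s, t) = \sum [A_n \cos(n t) + B_n \sin(n t)] \sin(ns)$
  From $u(s,0) = - \sin(2 s) - \sin(3 s)$: $A_2=-1, A_3=-1$. From $u_t(s,0) = 0$: all $B_n = 0$.
Hence $u(s,t) = - \sin(2 s) \cos(2 t) - \sin(3 s) \cos(3 t)$.
Transform back: $w(s,t) = e^{-s}u(s,t)$.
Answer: $w(s, t) = - e^{-s} \sin(2 s) \cos(2 t) -  e^{-s} \sin(3 s) \cos(3 t)$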